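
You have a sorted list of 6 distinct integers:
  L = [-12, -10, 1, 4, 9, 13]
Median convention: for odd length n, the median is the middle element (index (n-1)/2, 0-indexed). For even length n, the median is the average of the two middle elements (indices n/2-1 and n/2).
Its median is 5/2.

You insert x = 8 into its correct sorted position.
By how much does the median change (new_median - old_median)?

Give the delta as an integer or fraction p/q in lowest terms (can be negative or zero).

Old median = 5/2
After inserting x = 8: new sorted = [-12, -10, 1, 4, 8, 9, 13]
New median = 4
Delta = 4 - 5/2 = 3/2

Answer: 3/2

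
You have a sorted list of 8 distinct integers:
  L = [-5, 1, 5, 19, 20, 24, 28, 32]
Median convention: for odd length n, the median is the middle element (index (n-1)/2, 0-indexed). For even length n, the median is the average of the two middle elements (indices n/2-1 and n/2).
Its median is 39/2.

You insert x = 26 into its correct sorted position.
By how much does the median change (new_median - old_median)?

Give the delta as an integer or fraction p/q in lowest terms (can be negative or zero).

Answer: 1/2

Derivation:
Old median = 39/2
After inserting x = 26: new sorted = [-5, 1, 5, 19, 20, 24, 26, 28, 32]
New median = 20
Delta = 20 - 39/2 = 1/2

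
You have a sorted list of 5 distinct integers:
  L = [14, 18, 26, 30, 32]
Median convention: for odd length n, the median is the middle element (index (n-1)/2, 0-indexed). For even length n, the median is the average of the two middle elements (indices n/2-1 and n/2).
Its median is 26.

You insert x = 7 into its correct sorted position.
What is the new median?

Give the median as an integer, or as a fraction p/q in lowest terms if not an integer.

Answer: 22

Derivation:
Old list (sorted, length 5): [14, 18, 26, 30, 32]
Old median = 26
Insert x = 7
Old length odd (5). Middle was index 2 = 26.
New length even (6). New median = avg of two middle elements.
x = 7: 0 elements are < x, 5 elements are > x.
New sorted list: [7, 14, 18, 26, 30, 32]
New median = 22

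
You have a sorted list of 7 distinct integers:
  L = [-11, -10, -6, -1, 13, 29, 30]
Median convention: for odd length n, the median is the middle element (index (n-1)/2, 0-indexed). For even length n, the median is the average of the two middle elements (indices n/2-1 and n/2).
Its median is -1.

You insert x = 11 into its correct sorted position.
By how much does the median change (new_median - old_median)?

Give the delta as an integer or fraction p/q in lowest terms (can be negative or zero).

Old median = -1
After inserting x = 11: new sorted = [-11, -10, -6, -1, 11, 13, 29, 30]
New median = 5
Delta = 5 - -1 = 6

Answer: 6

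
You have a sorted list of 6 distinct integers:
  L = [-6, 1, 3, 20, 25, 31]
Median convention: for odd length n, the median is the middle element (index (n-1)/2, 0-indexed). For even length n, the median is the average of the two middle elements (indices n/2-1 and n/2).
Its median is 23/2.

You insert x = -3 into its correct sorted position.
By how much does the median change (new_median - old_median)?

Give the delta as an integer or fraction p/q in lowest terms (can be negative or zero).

Answer: -17/2

Derivation:
Old median = 23/2
After inserting x = -3: new sorted = [-6, -3, 1, 3, 20, 25, 31]
New median = 3
Delta = 3 - 23/2 = -17/2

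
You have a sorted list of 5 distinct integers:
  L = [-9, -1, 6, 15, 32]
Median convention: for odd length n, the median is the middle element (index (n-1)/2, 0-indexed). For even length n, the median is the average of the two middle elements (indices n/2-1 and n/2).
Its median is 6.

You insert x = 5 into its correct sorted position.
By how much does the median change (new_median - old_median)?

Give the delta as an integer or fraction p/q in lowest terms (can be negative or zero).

Answer: -1/2

Derivation:
Old median = 6
After inserting x = 5: new sorted = [-9, -1, 5, 6, 15, 32]
New median = 11/2
Delta = 11/2 - 6 = -1/2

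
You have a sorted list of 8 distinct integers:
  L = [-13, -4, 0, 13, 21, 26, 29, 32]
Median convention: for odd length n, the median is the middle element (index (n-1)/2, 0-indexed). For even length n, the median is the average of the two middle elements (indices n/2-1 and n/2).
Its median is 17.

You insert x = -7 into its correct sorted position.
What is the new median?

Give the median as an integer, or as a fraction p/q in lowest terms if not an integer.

Answer: 13

Derivation:
Old list (sorted, length 8): [-13, -4, 0, 13, 21, 26, 29, 32]
Old median = 17
Insert x = -7
Old length even (8). Middle pair: indices 3,4 = 13,21.
New length odd (9). New median = single middle element.
x = -7: 1 elements are < x, 7 elements are > x.
New sorted list: [-13, -7, -4, 0, 13, 21, 26, 29, 32]
New median = 13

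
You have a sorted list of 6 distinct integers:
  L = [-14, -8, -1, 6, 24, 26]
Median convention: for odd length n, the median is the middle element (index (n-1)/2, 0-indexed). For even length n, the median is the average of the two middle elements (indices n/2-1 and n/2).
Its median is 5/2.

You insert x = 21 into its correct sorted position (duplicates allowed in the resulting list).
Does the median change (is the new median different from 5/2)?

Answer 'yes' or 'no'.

Old median = 5/2
Insert x = 21
New median = 6
Changed? yes

Answer: yes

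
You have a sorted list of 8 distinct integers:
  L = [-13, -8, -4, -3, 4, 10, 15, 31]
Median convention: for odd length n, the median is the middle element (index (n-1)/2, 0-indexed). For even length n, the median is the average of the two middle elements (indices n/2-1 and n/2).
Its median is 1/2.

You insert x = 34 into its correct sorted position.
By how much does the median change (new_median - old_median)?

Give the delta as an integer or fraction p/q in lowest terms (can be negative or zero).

Old median = 1/2
After inserting x = 34: new sorted = [-13, -8, -4, -3, 4, 10, 15, 31, 34]
New median = 4
Delta = 4 - 1/2 = 7/2

Answer: 7/2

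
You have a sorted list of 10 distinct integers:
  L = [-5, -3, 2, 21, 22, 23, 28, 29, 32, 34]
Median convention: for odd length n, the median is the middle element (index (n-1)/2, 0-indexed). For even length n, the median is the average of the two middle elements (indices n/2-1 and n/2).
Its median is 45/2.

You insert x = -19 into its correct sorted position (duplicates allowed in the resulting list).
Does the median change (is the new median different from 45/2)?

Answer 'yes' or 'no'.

Answer: yes

Derivation:
Old median = 45/2
Insert x = -19
New median = 22
Changed? yes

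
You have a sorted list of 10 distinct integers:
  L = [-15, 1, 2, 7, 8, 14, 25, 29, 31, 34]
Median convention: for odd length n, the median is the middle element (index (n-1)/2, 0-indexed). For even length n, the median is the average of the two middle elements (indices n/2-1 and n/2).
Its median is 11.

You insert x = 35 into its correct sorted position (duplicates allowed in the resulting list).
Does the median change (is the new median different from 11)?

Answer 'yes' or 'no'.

Answer: yes

Derivation:
Old median = 11
Insert x = 35
New median = 14
Changed? yes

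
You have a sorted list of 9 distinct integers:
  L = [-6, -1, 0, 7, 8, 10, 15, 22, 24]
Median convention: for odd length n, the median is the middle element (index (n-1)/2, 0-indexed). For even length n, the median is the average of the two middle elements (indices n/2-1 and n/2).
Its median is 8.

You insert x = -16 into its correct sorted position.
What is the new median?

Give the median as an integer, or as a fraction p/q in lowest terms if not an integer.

Answer: 15/2

Derivation:
Old list (sorted, length 9): [-6, -1, 0, 7, 8, 10, 15, 22, 24]
Old median = 8
Insert x = -16
Old length odd (9). Middle was index 4 = 8.
New length even (10). New median = avg of two middle elements.
x = -16: 0 elements are < x, 9 elements are > x.
New sorted list: [-16, -6, -1, 0, 7, 8, 10, 15, 22, 24]
New median = 15/2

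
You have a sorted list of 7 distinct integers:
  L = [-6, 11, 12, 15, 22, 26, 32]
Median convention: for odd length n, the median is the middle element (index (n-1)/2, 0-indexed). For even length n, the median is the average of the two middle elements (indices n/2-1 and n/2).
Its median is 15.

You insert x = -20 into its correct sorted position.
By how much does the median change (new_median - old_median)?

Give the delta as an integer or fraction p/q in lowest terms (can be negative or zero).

Old median = 15
After inserting x = -20: new sorted = [-20, -6, 11, 12, 15, 22, 26, 32]
New median = 27/2
Delta = 27/2 - 15 = -3/2

Answer: -3/2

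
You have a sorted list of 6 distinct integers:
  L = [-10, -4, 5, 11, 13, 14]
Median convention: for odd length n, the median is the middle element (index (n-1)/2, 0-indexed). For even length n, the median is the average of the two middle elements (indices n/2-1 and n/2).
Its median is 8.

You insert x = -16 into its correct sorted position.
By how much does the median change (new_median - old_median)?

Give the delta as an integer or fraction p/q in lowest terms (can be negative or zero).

Old median = 8
After inserting x = -16: new sorted = [-16, -10, -4, 5, 11, 13, 14]
New median = 5
Delta = 5 - 8 = -3

Answer: -3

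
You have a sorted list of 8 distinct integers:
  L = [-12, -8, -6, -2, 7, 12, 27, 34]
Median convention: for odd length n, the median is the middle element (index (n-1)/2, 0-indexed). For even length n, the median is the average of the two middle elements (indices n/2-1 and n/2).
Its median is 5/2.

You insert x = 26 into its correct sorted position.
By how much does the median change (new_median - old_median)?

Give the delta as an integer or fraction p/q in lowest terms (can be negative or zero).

Answer: 9/2

Derivation:
Old median = 5/2
After inserting x = 26: new sorted = [-12, -8, -6, -2, 7, 12, 26, 27, 34]
New median = 7
Delta = 7 - 5/2 = 9/2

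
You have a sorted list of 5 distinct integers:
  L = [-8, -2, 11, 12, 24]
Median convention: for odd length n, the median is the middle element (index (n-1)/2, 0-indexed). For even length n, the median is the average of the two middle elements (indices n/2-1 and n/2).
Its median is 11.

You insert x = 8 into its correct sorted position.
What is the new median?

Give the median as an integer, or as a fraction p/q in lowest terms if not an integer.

Answer: 19/2

Derivation:
Old list (sorted, length 5): [-8, -2, 11, 12, 24]
Old median = 11
Insert x = 8
Old length odd (5). Middle was index 2 = 11.
New length even (6). New median = avg of two middle elements.
x = 8: 2 elements are < x, 3 elements are > x.
New sorted list: [-8, -2, 8, 11, 12, 24]
New median = 19/2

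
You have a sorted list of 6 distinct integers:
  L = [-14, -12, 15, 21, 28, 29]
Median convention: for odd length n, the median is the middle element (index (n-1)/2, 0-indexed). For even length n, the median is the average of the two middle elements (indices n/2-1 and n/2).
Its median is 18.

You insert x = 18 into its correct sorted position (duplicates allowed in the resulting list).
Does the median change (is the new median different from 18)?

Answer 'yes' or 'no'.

Answer: no

Derivation:
Old median = 18
Insert x = 18
New median = 18
Changed? no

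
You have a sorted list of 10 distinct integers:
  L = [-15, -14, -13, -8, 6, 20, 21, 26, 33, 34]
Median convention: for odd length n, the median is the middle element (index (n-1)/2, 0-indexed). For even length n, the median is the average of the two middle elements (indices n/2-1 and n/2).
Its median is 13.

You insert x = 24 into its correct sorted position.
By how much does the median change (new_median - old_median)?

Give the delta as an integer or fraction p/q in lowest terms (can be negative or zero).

Answer: 7

Derivation:
Old median = 13
After inserting x = 24: new sorted = [-15, -14, -13, -8, 6, 20, 21, 24, 26, 33, 34]
New median = 20
Delta = 20 - 13 = 7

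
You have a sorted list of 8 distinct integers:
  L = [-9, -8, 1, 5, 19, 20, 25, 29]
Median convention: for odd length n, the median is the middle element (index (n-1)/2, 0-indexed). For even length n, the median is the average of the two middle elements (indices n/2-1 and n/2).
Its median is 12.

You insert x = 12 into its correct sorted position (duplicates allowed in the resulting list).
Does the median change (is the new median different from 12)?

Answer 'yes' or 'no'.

Old median = 12
Insert x = 12
New median = 12
Changed? no

Answer: no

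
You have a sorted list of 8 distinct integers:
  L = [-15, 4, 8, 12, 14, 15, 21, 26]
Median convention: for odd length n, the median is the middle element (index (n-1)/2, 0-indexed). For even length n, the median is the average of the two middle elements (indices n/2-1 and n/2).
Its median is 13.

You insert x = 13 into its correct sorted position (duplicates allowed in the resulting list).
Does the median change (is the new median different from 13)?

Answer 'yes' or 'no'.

Old median = 13
Insert x = 13
New median = 13
Changed? no

Answer: no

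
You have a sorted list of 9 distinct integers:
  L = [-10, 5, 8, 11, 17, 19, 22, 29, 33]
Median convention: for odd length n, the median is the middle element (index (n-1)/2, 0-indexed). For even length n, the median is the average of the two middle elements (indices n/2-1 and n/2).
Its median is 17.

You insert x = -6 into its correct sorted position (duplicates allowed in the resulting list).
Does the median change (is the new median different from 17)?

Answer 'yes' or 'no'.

Answer: yes

Derivation:
Old median = 17
Insert x = -6
New median = 14
Changed? yes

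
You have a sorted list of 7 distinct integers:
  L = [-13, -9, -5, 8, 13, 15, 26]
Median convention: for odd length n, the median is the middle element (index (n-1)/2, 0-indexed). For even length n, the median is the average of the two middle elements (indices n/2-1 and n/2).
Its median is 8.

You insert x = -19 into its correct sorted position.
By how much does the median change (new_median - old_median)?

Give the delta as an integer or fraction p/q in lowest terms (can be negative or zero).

Old median = 8
After inserting x = -19: new sorted = [-19, -13, -9, -5, 8, 13, 15, 26]
New median = 3/2
Delta = 3/2 - 8 = -13/2

Answer: -13/2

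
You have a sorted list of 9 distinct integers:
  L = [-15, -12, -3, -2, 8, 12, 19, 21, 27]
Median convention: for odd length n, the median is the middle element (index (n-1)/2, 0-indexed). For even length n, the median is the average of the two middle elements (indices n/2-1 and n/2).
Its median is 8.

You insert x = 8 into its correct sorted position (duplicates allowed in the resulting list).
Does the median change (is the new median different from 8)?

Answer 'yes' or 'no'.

Answer: no

Derivation:
Old median = 8
Insert x = 8
New median = 8
Changed? no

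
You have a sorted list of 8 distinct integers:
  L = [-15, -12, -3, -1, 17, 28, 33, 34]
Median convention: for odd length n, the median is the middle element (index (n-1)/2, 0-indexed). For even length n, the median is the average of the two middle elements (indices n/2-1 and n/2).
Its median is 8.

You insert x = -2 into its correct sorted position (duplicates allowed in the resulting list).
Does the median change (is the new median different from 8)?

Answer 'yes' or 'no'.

Old median = 8
Insert x = -2
New median = -1
Changed? yes

Answer: yes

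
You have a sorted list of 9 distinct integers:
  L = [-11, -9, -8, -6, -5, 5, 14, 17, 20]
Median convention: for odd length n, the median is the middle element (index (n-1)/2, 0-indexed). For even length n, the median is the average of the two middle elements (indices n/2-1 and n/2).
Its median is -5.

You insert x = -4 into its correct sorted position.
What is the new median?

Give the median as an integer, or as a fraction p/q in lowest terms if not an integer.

Old list (sorted, length 9): [-11, -9, -8, -6, -5, 5, 14, 17, 20]
Old median = -5
Insert x = -4
Old length odd (9). Middle was index 4 = -5.
New length even (10). New median = avg of two middle elements.
x = -4: 5 elements are < x, 4 elements are > x.
New sorted list: [-11, -9, -8, -6, -5, -4, 5, 14, 17, 20]
New median = -9/2

Answer: -9/2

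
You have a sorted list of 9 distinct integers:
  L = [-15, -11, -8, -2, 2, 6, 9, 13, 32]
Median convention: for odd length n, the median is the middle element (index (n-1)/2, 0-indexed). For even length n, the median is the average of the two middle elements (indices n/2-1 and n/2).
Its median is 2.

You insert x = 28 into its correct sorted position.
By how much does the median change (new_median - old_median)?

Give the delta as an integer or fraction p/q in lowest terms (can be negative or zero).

Old median = 2
After inserting x = 28: new sorted = [-15, -11, -8, -2, 2, 6, 9, 13, 28, 32]
New median = 4
Delta = 4 - 2 = 2

Answer: 2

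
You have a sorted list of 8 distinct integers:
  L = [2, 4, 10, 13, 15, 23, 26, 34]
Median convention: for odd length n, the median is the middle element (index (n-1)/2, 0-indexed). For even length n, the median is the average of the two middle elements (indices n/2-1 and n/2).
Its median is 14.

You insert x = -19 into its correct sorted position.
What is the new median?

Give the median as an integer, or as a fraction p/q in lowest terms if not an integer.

Old list (sorted, length 8): [2, 4, 10, 13, 15, 23, 26, 34]
Old median = 14
Insert x = -19
Old length even (8). Middle pair: indices 3,4 = 13,15.
New length odd (9). New median = single middle element.
x = -19: 0 elements are < x, 8 elements are > x.
New sorted list: [-19, 2, 4, 10, 13, 15, 23, 26, 34]
New median = 13

Answer: 13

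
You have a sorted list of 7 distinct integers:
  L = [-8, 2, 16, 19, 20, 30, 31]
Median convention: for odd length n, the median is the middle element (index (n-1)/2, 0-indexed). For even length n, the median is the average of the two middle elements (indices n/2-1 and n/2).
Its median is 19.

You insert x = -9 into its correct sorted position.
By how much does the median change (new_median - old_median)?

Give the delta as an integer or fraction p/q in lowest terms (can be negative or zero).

Old median = 19
After inserting x = -9: new sorted = [-9, -8, 2, 16, 19, 20, 30, 31]
New median = 35/2
Delta = 35/2 - 19 = -3/2

Answer: -3/2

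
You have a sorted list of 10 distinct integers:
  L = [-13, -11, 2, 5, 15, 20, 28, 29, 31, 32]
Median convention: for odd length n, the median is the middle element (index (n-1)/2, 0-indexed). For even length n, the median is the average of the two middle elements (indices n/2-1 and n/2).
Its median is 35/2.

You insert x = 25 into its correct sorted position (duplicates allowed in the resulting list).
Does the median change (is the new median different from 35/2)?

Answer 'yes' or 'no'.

Old median = 35/2
Insert x = 25
New median = 20
Changed? yes

Answer: yes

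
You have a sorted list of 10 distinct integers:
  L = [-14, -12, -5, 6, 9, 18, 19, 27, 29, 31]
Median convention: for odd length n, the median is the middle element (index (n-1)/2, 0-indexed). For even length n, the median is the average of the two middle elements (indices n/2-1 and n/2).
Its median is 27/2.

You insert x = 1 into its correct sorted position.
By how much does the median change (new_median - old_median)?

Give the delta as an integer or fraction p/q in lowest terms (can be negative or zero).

Answer: -9/2

Derivation:
Old median = 27/2
After inserting x = 1: new sorted = [-14, -12, -5, 1, 6, 9, 18, 19, 27, 29, 31]
New median = 9
Delta = 9 - 27/2 = -9/2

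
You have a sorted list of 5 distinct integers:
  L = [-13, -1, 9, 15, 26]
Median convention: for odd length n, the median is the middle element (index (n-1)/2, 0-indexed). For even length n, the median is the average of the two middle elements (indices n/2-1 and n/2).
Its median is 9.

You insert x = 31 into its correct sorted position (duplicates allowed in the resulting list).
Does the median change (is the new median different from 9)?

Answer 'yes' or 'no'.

Old median = 9
Insert x = 31
New median = 12
Changed? yes

Answer: yes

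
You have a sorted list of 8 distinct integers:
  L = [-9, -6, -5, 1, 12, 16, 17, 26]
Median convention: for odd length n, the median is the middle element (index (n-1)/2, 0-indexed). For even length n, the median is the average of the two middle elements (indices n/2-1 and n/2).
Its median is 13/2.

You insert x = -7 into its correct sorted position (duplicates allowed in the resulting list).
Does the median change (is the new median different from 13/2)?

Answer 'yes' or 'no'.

Answer: yes

Derivation:
Old median = 13/2
Insert x = -7
New median = 1
Changed? yes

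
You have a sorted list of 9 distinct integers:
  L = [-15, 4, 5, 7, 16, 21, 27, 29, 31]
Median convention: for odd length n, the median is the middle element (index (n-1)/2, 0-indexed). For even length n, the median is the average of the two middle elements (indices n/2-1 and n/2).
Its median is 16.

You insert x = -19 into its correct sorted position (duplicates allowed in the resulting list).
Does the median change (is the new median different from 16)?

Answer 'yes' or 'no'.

Old median = 16
Insert x = -19
New median = 23/2
Changed? yes

Answer: yes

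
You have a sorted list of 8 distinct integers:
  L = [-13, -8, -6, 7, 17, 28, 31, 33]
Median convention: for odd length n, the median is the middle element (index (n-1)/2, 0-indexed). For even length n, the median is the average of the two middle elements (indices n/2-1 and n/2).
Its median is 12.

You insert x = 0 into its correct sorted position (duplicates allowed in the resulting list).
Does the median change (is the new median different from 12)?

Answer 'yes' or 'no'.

Old median = 12
Insert x = 0
New median = 7
Changed? yes

Answer: yes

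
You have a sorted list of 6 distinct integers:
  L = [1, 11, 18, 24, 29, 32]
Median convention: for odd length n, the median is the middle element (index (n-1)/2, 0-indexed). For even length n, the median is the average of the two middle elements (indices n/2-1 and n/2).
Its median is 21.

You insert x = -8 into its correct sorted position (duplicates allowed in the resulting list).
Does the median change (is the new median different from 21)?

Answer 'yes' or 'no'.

Old median = 21
Insert x = -8
New median = 18
Changed? yes

Answer: yes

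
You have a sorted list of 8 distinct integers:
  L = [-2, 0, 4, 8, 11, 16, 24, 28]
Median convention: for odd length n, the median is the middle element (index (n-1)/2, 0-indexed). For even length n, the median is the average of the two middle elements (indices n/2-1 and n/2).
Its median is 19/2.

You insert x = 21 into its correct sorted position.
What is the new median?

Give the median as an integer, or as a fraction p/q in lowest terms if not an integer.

Old list (sorted, length 8): [-2, 0, 4, 8, 11, 16, 24, 28]
Old median = 19/2
Insert x = 21
Old length even (8). Middle pair: indices 3,4 = 8,11.
New length odd (9). New median = single middle element.
x = 21: 6 elements are < x, 2 elements are > x.
New sorted list: [-2, 0, 4, 8, 11, 16, 21, 24, 28]
New median = 11

Answer: 11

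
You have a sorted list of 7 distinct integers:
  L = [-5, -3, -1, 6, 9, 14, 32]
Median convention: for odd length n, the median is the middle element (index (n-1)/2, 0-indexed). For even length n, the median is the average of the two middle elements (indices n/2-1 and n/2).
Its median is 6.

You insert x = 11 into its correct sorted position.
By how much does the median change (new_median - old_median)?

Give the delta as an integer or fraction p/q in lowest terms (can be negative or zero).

Old median = 6
After inserting x = 11: new sorted = [-5, -3, -1, 6, 9, 11, 14, 32]
New median = 15/2
Delta = 15/2 - 6 = 3/2

Answer: 3/2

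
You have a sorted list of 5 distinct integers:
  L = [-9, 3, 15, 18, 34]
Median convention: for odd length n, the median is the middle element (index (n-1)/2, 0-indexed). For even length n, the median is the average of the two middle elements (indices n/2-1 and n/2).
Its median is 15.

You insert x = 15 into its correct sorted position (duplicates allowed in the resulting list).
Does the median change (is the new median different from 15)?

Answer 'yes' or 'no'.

Old median = 15
Insert x = 15
New median = 15
Changed? no

Answer: no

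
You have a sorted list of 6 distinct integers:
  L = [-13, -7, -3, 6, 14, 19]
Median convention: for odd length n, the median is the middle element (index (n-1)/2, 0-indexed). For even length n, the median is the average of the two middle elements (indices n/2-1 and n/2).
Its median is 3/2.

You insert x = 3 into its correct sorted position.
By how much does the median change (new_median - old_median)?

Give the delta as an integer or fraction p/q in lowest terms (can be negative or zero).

Old median = 3/2
After inserting x = 3: new sorted = [-13, -7, -3, 3, 6, 14, 19]
New median = 3
Delta = 3 - 3/2 = 3/2

Answer: 3/2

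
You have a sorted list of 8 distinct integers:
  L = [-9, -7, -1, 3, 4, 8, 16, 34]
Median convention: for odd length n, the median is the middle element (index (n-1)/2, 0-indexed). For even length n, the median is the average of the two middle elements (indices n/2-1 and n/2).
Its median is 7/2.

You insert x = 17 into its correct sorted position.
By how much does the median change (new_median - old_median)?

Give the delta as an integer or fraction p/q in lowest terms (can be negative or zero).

Answer: 1/2

Derivation:
Old median = 7/2
After inserting x = 17: new sorted = [-9, -7, -1, 3, 4, 8, 16, 17, 34]
New median = 4
Delta = 4 - 7/2 = 1/2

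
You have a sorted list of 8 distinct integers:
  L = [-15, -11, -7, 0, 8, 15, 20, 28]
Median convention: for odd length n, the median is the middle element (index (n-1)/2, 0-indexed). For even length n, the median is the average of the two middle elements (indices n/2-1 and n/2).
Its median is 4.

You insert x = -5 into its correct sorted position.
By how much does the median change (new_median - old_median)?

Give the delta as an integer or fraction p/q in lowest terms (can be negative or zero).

Old median = 4
After inserting x = -5: new sorted = [-15, -11, -7, -5, 0, 8, 15, 20, 28]
New median = 0
Delta = 0 - 4 = -4

Answer: -4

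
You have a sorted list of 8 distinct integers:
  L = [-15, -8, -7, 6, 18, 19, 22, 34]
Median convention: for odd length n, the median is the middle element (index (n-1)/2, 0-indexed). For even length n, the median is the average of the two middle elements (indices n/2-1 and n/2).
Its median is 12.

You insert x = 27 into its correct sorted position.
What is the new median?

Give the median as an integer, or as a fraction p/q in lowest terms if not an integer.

Old list (sorted, length 8): [-15, -8, -7, 6, 18, 19, 22, 34]
Old median = 12
Insert x = 27
Old length even (8). Middle pair: indices 3,4 = 6,18.
New length odd (9). New median = single middle element.
x = 27: 7 elements are < x, 1 elements are > x.
New sorted list: [-15, -8, -7, 6, 18, 19, 22, 27, 34]
New median = 18

Answer: 18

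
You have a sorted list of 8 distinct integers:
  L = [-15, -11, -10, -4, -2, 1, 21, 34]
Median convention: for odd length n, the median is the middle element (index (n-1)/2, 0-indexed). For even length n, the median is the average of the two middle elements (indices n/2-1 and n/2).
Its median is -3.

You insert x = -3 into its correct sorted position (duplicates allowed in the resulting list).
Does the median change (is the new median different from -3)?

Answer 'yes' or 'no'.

Old median = -3
Insert x = -3
New median = -3
Changed? no

Answer: no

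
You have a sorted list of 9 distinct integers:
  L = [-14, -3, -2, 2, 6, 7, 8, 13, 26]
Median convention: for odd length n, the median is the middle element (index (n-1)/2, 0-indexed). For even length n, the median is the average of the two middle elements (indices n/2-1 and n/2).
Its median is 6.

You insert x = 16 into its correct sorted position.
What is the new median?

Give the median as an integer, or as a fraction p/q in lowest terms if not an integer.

Answer: 13/2

Derivation:
Old list (sorted, length 9): [-14, -3, -2, 2, 6, 7, 8, 13, 26]
Old median = 6
Insert x = 16
Old length odd (9). Middle was index 4 = 6.
New length even (10). New median = avg of two middle elements.
x = 16: 8 elements are < x, 1 elements are > x.
New sorted list: [-14, -3, -2, 2, 6, 7, 8, 13, 16, 26]
New median = 13/2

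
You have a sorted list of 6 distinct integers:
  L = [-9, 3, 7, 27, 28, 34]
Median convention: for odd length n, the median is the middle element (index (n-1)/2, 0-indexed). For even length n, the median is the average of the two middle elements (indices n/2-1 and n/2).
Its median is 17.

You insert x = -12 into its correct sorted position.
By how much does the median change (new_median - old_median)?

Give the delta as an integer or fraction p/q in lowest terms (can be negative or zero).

Answer: -10

Derivation:
Old median = 17
After inserting x = -12: new sorted = [-12, -9, 3, 7, 27, 28, 34]
New median = 7
Delta = 7 - 17 = -10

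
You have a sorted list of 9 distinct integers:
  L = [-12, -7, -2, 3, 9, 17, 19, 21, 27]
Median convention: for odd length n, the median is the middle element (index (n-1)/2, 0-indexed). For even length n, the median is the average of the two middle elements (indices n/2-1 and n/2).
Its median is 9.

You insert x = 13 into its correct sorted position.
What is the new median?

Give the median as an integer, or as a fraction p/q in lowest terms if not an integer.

Answer: 11

Derivation:
Old list (sorted, length 9): [-12, -7, -2, 3, 9, 17, 19, 21, 27]
Old median = 9
Insert x = 13
Old length odd (9). Middle was index 4 = 9.
New length even (10). New median = avg of two middle elements.
x = 13: 5 elements are < x, 4 elements are > x.
New sorted list: [-12, -7, -2, 3, 9, 13, 17, 19, 21, 27]
New median = 11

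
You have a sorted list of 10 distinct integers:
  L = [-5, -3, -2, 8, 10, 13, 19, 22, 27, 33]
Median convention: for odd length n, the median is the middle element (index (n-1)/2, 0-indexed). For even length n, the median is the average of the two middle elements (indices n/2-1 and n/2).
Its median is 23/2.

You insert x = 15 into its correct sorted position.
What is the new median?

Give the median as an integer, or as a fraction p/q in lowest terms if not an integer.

Old list (sorted, length 10): [-5, -3, -2, 8, 10, 13, 19, 22, 27, 33]
Old median = 23/2
Insert x = 15
Old length even (10). Middle pair: indices 4,5 = 10,13.
New length odd (11). New median = single middle element.
x = 15: 6 elements are < x, 4 elements are > x.
New sorted list: [-5, -3, -2, 8, 10, 13, 15, 19, 22, 27, 33]
New median = 13

Answer: 13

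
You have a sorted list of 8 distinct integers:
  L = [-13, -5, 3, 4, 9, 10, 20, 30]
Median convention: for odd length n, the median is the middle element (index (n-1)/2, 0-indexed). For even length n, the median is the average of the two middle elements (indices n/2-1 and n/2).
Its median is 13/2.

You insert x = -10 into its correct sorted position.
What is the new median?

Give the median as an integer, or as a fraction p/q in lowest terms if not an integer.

Answer: 4

Derivation:
Old list (sorted, length 8): [-13, -5, 3, 4, 9, 10, 20, 30]
Old median = 13/2
Insert x = -10
Old length even (8). Middle pair: indices 3,4 = 4,9.
New length odd (9). New median = single middle element.
x = -10: 1 elements are < x, 7 elements are > x.
New sorted list: [-13, -10, -5, 3, 4, 9, 10, 20, 30]
New median = 4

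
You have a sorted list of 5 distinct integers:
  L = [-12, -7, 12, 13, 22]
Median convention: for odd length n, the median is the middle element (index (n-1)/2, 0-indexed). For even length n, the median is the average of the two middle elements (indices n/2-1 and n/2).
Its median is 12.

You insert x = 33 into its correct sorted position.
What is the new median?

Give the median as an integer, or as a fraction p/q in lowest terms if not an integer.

Answer: 25/2

Derivation:
Old list (sorted, length 5): [-12, -7, 12, 13, 22]
Old median = 12
Insert x = 33
Old length odd (5). Middle was index 2 = 12.
New length even (6). New median = avg of two middle elements.
x = 33: 5 elements are < x, 0 elements are > x.
New sorted list: [-12, -7, 12, 13, 22, 33]
New median = 25/2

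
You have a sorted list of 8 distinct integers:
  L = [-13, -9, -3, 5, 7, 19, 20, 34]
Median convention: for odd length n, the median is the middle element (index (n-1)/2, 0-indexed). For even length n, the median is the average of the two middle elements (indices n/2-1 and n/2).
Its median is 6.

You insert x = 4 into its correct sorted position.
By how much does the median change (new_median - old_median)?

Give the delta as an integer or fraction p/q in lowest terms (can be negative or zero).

Answer: -1

Derivation:
Old median = 6
After inserting x = 4: new sorted = [-13, -9, -3, 4, 5, 7, 19, 20, 34]
New median = 5
Delta = 5 - 6 = -1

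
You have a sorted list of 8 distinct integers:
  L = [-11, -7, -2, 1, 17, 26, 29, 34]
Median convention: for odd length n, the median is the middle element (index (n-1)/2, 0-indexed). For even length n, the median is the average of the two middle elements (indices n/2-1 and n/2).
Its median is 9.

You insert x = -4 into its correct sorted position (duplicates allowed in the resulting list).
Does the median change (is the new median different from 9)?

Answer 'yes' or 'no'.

Old median = 9
Insert x = -4
New median = 1
Changed? yes

Answer: yes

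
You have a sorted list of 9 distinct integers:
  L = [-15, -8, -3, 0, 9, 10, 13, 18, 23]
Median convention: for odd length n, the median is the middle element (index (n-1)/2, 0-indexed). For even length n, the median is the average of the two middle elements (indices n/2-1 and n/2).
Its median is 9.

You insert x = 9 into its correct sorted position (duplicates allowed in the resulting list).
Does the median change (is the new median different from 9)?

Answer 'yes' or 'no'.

Answer: no

Derivation:
Old median = 9
Insert x = 9
New median = 9
Changed? no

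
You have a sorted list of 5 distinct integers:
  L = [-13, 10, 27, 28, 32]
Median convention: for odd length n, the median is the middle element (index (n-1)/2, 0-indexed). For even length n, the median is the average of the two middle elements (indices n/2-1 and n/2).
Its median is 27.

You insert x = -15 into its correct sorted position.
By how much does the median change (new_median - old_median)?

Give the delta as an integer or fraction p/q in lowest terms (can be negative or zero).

Answer: -17/2

Derivation:
Old median = 27
After inserting x = -15: new sorted = [-15, -13, 10, 27, 28, 32]
New median = 37/2
Delta = 37/2 - 27 = -17/2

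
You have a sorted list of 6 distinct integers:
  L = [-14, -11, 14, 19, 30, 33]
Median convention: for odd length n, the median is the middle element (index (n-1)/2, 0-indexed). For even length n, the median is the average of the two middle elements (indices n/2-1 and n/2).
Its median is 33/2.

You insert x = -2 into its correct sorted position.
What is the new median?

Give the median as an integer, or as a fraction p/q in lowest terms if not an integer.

Old list (sorted, length 6): [-14, -11, 14, 19, 30, 33]
Old median = 33/2
Insert x = -2
Old length even (6). Middle pair: indices 2,3 = 14,19.
New length odd (7). New median = single middle element.
x = -2: 2 elements are < x, 4 elements are > x.
New sorted list: [-14, -11, -2, 14, 19, 30, 33]
New median = 14

Answer: 14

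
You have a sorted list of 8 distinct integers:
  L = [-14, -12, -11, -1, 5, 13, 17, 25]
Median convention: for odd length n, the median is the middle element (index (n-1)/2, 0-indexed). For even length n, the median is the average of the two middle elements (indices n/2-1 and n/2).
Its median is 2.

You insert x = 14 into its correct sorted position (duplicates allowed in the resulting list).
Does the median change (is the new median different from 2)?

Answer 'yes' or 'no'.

Old median = 2
Insert x = 14
New median = 5
Changed? yes

Answer: yes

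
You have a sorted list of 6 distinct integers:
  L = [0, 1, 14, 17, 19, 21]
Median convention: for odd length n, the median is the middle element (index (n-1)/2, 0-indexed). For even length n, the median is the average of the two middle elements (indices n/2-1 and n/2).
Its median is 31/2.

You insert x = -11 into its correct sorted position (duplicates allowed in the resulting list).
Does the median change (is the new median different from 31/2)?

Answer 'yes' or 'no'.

Answer: yes

Derivation:
Old median = 31/2
Insert x = -11
New median = 14
Changed? yes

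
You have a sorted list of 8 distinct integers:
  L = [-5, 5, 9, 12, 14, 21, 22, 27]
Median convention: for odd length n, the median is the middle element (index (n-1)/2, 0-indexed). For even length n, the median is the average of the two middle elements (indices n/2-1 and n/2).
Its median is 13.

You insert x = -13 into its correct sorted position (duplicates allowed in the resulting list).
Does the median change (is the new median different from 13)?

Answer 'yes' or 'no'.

Old median = 13
Insert x = -13
New median = 12
Changed? yes

Answer: yes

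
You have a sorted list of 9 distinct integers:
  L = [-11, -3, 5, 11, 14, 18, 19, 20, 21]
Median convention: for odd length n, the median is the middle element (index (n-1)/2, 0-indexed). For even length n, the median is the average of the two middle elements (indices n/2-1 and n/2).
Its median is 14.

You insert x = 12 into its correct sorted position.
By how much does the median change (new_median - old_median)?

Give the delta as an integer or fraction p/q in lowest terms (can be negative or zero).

Old median = 14
After inserting x = 12: new sorted = [-11, -3, 5, 11, 12, 14, 18, 19, 20, 21]
New median = 13
Delta = 13 - 14 = -1

Answer: -1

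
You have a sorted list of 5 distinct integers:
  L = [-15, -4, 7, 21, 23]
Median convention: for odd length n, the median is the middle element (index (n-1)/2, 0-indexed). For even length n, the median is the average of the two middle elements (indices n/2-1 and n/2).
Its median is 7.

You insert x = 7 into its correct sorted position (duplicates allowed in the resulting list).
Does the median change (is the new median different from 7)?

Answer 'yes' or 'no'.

Old median = 7
Insert x = 7
New median = 7
Changed? no

Answer: no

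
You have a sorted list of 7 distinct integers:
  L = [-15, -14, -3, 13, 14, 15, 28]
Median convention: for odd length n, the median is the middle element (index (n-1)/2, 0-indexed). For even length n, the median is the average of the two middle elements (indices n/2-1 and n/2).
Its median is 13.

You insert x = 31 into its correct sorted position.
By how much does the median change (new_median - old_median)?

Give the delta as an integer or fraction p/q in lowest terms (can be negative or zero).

Old median = 13
After inserting x = 31: new sorted = [-15, -14, -3, 13, 14, 15, 28, 31]
New median = 27/2
Delta = 27/2 - 13 = 1/2

Answer: 1/2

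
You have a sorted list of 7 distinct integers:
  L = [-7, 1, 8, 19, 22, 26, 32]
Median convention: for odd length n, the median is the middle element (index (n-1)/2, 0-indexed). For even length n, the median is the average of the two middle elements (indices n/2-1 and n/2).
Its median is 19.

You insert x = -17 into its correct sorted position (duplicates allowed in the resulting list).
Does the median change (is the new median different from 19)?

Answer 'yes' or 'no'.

Answer: yes

Derivation:
Old median = 19
Insert x = -17
New median = 27/2
Changed? yes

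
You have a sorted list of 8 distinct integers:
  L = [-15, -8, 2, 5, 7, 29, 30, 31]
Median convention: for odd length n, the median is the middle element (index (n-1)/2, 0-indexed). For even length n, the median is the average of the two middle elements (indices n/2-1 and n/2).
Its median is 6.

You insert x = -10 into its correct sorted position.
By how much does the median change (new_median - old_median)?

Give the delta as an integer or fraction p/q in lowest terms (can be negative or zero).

Answer: -1

Derivation:
Old median = 6
After inserting x = -10: new sorted = [-15, -10, -8, 2, 5, 7, 29, 30, 31]
New median = 5
Delta = 5 - 6 = -1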